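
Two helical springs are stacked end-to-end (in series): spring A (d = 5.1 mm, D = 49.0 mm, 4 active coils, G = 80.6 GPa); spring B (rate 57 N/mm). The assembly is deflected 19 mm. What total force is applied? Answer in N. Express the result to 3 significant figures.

k_A = Gd⁴/(8D³N_a) = (80.6×10³)(5.1⁴)/(8·49.0³·4) = 14.484 N/mm
Series: 1/k_eq = 1/14.484 + 1/57 = 0.086587; k_eq = 11.549 N/mm
F = k_eq·δ = 11.549·19 = 219.43 N

219 N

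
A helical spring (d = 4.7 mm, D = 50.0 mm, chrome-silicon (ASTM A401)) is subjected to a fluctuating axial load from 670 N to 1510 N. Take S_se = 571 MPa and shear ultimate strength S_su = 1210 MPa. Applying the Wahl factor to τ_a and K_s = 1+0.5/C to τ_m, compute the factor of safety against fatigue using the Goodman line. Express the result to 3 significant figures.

C = D/d = 50.0/4.7 = 10.6383; K_W = (4C−1)/(4C−4)+0.615/C = 1.1356; K_s = 1+0.5/C = 1.0470
F_a = (F_max−F_min)/2 = 420 N; F_m = (F_max+F_min)/2 = 1090 N
τ_a = K_W·8F_aD/(πd³) = 1.1356 × 515.07 = 584.93 MPa
τ_m = K_s·8F_mD/(πd³) = 1.0470 × 1336.7 = 1399.6 MPa
Goodman: 1/n_f = τ_a/S_se + τ_m/S_su = 584.93/571 + 1399.6/1210 = 1.02439 + 1.15666 = 2.181
n_f = 1/2.181 = 0.4585

0.458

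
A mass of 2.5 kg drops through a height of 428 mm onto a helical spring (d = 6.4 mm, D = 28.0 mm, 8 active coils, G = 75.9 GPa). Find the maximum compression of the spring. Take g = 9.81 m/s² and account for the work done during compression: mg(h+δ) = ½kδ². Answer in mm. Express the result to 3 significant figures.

k = Gd⁴/(8D³N_a) = (75.9×10³)(6.4⁴)/(8·28.0³·8) = 90.637 N/mm
W = mg = 2.5 × 9.81 = 24.525 N
½kδ² − Wδ − Wh = 0 → δ = (W + √(W² + 2kWh))/k
δ = (24.525 + √(601.48 + 1.90279e+06))/90.637 = (24.525 + 1379.6)/90.637 = 15.492 mm

15.5 mm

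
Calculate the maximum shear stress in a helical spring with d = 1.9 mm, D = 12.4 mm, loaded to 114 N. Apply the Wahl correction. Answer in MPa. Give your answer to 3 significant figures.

645 MPa

Spring index C = D/d = 12.4/1.9 = 6.5263
K_W = (4C−1)/(4C−4) + 0.615/C = 25.105/22.105 + 0.0942 = 1.2299
τ₀ = 8FD/(πd³) = 8·114·12.4/(π·1.9³) = 11308.8/21.548 = 524.81 MPa
τ_max = K·τ₀ = 1.2299 × 524.81 = 645.49 MPa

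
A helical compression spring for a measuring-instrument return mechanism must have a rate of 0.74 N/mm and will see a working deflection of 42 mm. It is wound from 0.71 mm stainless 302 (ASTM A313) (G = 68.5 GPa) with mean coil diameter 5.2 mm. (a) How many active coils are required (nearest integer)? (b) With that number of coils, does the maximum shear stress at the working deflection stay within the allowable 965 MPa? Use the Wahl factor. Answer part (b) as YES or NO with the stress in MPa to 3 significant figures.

(a) 21 coils; (b) NO, τ_max = 1380 MPa

N_a = Gd⁴/(8D³k) = (68.5×10³)(0.71⁴)/(8·5.2³·0.74) = 20.91 → N_a = 21
Actual rate k = Gd⁴/(8D³·21) = 0.73689 N/mm
Working load F = kδ = 0.73689·42 = 30.95 N
C = 5.2/0.71 = 7.3239; K_W = (4C−1)/(4C−4)+0.615/C = 1.2026
τ_max = K_W·8FD/(πd³) = 1.2026·1145 = 1377 MPa
τ_max > 965 MPa → exceeds allowable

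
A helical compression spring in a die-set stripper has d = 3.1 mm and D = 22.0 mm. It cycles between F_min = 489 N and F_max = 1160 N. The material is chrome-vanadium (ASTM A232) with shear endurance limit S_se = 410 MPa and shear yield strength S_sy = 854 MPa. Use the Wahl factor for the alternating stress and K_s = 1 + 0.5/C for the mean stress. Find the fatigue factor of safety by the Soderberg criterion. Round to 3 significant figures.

0.263

C = D/d = 22.0/3.1 = 7.0968; K_W = (4C−1)/(4C−4)+0.615/C = 1.2097; K_s = 1+0.5/C = 1.0705
F_a = (F_max−F_min)/2 = 335.5 N; F_m = (F_max+F_min)/2 = 824.5 N
τ_a = K_W·8F_aD/(πd³) = 1.2097 × 630.91 = 763.2 MPa
τ_m = K_s·8F_mD/(πd³) = 1.0705 × 1550.5 = 1659.7 MPa
Soderberg: 1/n_f = τ_a/S_se + τ_m/S_sy = 763.2/410 + 1659.7/854 = 1.86147 + 1.94347 = 3.8049
n_f = 1/3.8049 = 0.2628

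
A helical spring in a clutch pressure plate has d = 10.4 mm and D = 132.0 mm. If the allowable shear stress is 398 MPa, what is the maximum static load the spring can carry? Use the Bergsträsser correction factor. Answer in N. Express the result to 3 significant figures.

C = D/d = 132.0/10.4 = 12.6923
K_B = (4C+2)/(4C−3) = 52.769/47.769 = 1.1047
τ_max = K·8FD/(πd³) → F_max = τ_allow·πd³/(8DK)
F_max = 398·π·10.4³/(8·132.0·1.1047) = 1.4065e+06/1166.5 = 1205.7 N

1210 N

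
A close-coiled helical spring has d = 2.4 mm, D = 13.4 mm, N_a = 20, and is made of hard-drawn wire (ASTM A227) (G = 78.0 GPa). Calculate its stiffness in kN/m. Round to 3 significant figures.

6.72 kN/m

k = Gd⁴/(8D³N_a) = (78.0×10³ × 2.4⁴) / (8 × 13.4³ × 20)
  = 2.58785e+06 / 384977 = 6.7221 N/mm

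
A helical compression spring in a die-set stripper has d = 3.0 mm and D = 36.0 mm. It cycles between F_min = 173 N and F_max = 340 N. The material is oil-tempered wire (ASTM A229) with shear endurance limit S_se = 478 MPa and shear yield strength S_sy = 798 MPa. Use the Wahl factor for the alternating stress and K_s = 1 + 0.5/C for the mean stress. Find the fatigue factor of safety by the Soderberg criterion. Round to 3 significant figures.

C = D/d = 36.0/3.0 = 12.0000; K_W = (4C−1)/(4C−4)+0.615/C = 1.1194; K_s = 1+0.5/C = 1.0417
F_a = (F_max−F_min)/2 = 83.5 N; F_m = (F_max+F_min)/2 = 256.5 N
τ_a = K_W·8F_aD/(πd³) = 1.1194 × 283.51 = 317.37 MPa
τ_m = K_s·8F_mD/(πd³) = 1.0417 × 870.9 = 907.18 MPa
Soderberg: 1/n_f = τ_a/S_se + τ_m/S_sy = 317.37/478 + 907.18/798 = 0.66395 + 1.13682 = 1.8008
n_f = 1/1.8008 = 0.5553

0.555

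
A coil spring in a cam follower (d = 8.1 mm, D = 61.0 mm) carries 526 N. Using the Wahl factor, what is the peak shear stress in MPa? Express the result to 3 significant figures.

184 MPa

Spring index C = D/d = 61.0/8.1 = 7.5309
K_W = (4C−1)/(4C−4) + 0.615/C = 29.123/26.123 + 0.0817 = 1.1965
τ₀ = 8FD/(πd³) = 8·526·61.0/(π·8.1³) = 256688/1669.6 = 153.74 MPa
τ_max = K·τ₀ = 1.1965 × 153.74 = 183.96 MPa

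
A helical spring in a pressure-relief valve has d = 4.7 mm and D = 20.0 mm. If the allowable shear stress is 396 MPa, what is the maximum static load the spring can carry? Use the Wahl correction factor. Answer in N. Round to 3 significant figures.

C = D/d = 20.0/4.7 = 4.2553
K_W = (4C−1)/(4C−4) + 0.615/C = 16.021/13.021 + 0.1445 = 1.3749
τ_max = K·8FD/(πd³) → F_max = τ_allow·πd³/(8DK)
F_max = 396·π·4.7³/(8·20.0·1.3749) = 1.2916e+05/219.99 = 587.14 N

587 N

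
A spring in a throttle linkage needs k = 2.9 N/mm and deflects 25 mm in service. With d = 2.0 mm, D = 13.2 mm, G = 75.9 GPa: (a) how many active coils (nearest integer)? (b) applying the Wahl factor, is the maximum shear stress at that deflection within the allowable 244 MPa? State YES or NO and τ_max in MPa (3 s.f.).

N_a = Gd⁴/(8D³k) = (75.9×10³)(2.0⁴)/(8·13.2³·2.9) = 22.76 → N_a = 23
Actual rate k = Gd⁴/(8D³·23) = 2.8696 N/mm
Working load F = kδ = 2.8696·25 = 71.74 N
C = 13.2/2.0 = 6.6000; K_W = (4C−1)/(4C−4)+0.615/C = 1.2271
τ_max = K_W·8FD/(πd³) = 1.2271·301.43 = 369.89 MPa
τ_max > 244 MPa → exceeds allowable

(a) 23 coils; (b) NO, τ_max = 370 MPa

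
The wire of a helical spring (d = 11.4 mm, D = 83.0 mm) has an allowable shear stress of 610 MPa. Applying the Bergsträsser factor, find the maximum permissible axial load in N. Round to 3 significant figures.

C = D/d = 83.0/11.4 = 7.2807
K_B = (4C+2)/(4C−3) = 31.123/26.123 = 1.1914
τ_max = K·8FD/(πd³) → F_max = τ_allow·πd³/(8DK)
F_max = 610·π·11.4³/(8·83.0·1.1914) = 2.8392e+06/791.09 = 3588.9 N

3590 N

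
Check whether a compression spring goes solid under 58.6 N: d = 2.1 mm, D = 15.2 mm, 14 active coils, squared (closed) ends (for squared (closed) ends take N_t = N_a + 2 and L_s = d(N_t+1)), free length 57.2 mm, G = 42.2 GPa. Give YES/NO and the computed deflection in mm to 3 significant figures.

YES, δ = 28.1 mm

k = Gd⁴/(8D³N_a) = (42.2×10³)(2.1⁴)/(8·15.2³·14) = 2.0866 N/mm
N_t = 16; L_s = 2.1·17 = 35.7 mm; δ_solid = L₀ − L_s = 57.2 − 35.7 = 21.5 mm
δ = F/k = 58.6/2.0866 = 28.084 mm
δ ≥ δ_solid → spring goes solid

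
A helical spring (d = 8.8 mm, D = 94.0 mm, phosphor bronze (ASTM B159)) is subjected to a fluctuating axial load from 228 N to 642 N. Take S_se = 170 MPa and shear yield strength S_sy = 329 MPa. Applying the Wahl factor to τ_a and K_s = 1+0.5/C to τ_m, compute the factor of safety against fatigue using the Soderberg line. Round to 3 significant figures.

C = D/d = 94.0/8.8 = 10.6818; K_W = (4C−1)/(4C−4)+0.615/C = 1.1350; K_s = 1+0.5/C = 1.0468
F_a = (F_max−F_min)/2 = 207 N; F_m = (F_max+F_min)/2 = 435 N
τ_a = K_W·8F_aD/(πd³) = 1.1350 × 72.709 = 82.528 MPa
τ_m = K_s·8F_mD/(πd³) = 1.0468 × 152.8 = 159.95 MPa
Soderberg: 1/n_f = τ_a/S_se + τ_m/S_sy = 82.528/170 + 159.95/329 = 0.48546 + 0.48616 = 0.97162
n_f = 1/0.97162 = 1.029

1.03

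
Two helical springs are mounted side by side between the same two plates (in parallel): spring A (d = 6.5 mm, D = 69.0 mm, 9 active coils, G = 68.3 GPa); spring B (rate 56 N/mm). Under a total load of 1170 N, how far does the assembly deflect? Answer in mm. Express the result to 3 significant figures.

19.1 mm

k_A = Gd⁴/(8D³N_a) = (68.3×10³)(6.5⁴)/(8·69.0³·9) = 5.1546 N/mm
Parallel: k_eq = 5.1546 + 56 = 61.155 N/mm
δ = F/k_eq = 1170/61.155 = 19.132 mm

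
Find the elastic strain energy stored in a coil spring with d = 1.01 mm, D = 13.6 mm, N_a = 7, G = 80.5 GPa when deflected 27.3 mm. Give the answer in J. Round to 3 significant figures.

k = Gd⁴/(8D³N_a) = (80.5×10³)(1.01⁴)/(8·13.6³·7) = 0.59467 N/mm
U = ½kδ² = 0.5 × 0.59467 × 27.3² = 221.6 N·mm = 0.2216 J

0.222 J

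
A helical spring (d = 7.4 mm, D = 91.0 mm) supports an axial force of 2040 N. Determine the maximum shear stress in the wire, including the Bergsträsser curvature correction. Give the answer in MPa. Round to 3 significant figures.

Spring index C = D/d = 91.0/7.4 = 12.2973
K_B = (4C+2)/(4C−3) = 51.189/46.189 = 1.1083
τ₀ = 8FD/(πd³) = 8·2040·91.0/(π·7.4³) = 1.48512e+06/1273 = 1166.6 MPa
τ_max = K·τ₀ = 1.1083 × 1166.6 = 1292.9 MPa

1290 MPa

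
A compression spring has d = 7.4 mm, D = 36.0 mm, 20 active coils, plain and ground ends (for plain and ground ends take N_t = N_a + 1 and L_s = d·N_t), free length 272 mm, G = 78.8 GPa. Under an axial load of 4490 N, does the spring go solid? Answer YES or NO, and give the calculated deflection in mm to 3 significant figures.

YES, δ = 142 mm

k = Gd⁴/(8D³N_a) = (78.8×10³)(7.4⁴)/(8·36.0³·20) = 31.654 N/mm
N_t = 21; L_s = 7.4·21 = 155.4 mm; δ_solid = L₀ − L_s = 272 − 155.4 = 116.6 mm
δ = F/k = 4490/31.654 = 141.85 mm
δ ≥ δ_solid → spring goes solid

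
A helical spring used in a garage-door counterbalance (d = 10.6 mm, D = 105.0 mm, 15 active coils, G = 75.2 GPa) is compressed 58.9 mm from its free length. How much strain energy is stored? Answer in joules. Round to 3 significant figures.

k = Gd⁴/(8D³N_a) = (75.2×10³)(10.6⁴)/(8·105.0³·15) = 6.8343 N/mm
U = ½kδ² = 0.5 × 6.8343 × 58.9² = 11855 N·mm = 11.855 J

11.9 J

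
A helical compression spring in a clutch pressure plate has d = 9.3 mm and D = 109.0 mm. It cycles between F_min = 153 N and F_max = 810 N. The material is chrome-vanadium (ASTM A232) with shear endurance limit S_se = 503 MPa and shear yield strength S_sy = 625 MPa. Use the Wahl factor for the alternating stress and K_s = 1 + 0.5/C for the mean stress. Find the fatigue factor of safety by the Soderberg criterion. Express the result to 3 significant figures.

1.89

C = D/d = 109.0/9.3 = 11.7204; K_W = (4C−1)/(4C−4)+0.615/C = 1.1224; K_s = 1+0.5/C = 1.0427
F_a = (F_max−F_min)/2 = 328.5 N; F_m = (F_max+F_min)/2 = 481.5 N
τ_a = K_W·8F_aD/(πd³) = 1.1224 × 113.36 = 127.24 MPa
τ_m = K_s·8F_mD/(πd³) = 1.0427 × 166.16 = 173.24 MPa
Soderberg: 1/n_f = τ_a/S_se + τ_m/S_sy = 127.24/503 + 173.24/625 = 0.25296 + 0.27719 = 0.53015
n_f = 1/0.53015 = 1.886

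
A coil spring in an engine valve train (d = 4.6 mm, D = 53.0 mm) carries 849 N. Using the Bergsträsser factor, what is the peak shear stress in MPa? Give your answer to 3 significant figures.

1310 MPa

Spring index C = D/d = 53.0/4.6 = 11.5217
K_B = (4C+2)/(4C−3) = 48.087/43.087 = 1.1160
τ₀ = 8FD/(πd³) = 8·849·53.0/(π·4.6³) = 359976/305.79 = 1177.2 MPa
τ_max = K·τ₀ = 1.1160 × 1177.2 = 1313.8 MPa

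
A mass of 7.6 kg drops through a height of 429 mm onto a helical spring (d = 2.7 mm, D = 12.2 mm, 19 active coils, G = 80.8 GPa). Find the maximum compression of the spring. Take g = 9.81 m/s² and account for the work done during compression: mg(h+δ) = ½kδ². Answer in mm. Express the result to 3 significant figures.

69.1 mm

k = Gd⁴/(8D³N_a) = (80.8×10³)(2.7⁴)/(8·12.2³·19) = 15.558 N/mm
W = mg = 7.6 × 9.81 = 74.556 N
½kδ² − Wδ − Wh = 0 → δ = (W + √(W² + 2kWh))/k
δ = (74.556 + √(5558.6 + 995207))/15.558 = (74.556 + 1000.4)/15.558 = 69.094 mm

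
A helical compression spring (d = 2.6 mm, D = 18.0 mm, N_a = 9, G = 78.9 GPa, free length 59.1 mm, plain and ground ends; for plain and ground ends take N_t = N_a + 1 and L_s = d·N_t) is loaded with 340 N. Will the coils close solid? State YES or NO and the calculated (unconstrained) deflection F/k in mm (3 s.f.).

YES, δ = 39.6 mm

k = Gd⁴/(8D³N_a) = (78.9×10³)(2.6⁴)/(8·18.0³·9) = 8.5866 N/mm
N_t = 10; L_s = 2.6·10 = 26 mm; δ_solid = L₀ − L_s = 59.1 − 26 = 33.1 mm
δ = F/k = 340/8.5866 = 39.597 mm
δ ≥ δ_solid → spring goes solid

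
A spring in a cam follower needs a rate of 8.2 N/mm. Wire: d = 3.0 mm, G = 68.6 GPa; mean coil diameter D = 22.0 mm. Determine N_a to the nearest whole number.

N_a = Gd⁴/(8D³k) = (68.6×10³ × 3.0⁴)/(8 × 22.0³ × 8.2)
    = 5.5566e+06 / 698509 = 7.955 → 8 coils

8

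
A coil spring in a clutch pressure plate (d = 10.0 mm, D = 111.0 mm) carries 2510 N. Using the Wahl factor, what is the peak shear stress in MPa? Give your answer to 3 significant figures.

Spring index C = D/d = 111.0/10.0 = 11.1000
K_W = (4C−1)/(4C−4) + 0.615/C = 43.400/40.400 + 0.0554 = 1.1297
τ₀ = 8FD/(πd³) = 8·2510·111.0/(π·10.0³) = 2.22888e+06/3141.6 = 709.47 MPa
τ_max = K·τ₀ = 1.1297 × 709.47 = 801.47 MPa

801 MPa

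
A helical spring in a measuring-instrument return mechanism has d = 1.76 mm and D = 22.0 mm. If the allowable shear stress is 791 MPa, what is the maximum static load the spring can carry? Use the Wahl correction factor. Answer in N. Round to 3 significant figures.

69.1 N

C = D/d = 22.0/1.76 = 12.5000
K_W = (4C−1)/(4C−4) + 0.615/C = 49.000/46.000 + 0.0492 = 1.1144
τ_max = K·8FD/(πd³) → F_max = τ_allow·πd³/(8DK)
F_max = 791·π·1.76³/(8·22.0·1.1144) = 13548/196.14 = 69.072 N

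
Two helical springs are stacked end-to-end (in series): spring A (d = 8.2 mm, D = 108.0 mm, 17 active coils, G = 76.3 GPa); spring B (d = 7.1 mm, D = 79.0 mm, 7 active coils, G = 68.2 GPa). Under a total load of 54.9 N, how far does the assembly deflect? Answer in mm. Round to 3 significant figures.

36.0 mm

k_A = Gd⁴/(8D³N_a) = (76.3×10³)(8.2⁴)/(8·108.0³·17) = 2.0136 N/mm
k_B = Gd⁴/(8D³N_a) = (68.2×10³)(7.1⁴)/(8·79.0³·7) = 6.2769 N/mm
Series: 1/k_eq = 1/2.0136 + 1/6.2769 = 0.65594; k_eq = 1.5245 N/mm
δ = F/k_eq = 54.9/1.5245 = 36.011 mm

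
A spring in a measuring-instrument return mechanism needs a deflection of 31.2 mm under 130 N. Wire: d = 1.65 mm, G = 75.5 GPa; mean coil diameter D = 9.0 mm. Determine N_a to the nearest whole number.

23

Required rate k = F/δ = 130/31.2 = 4.1667 N/mm
N_a = Gd⁴/(8D³k) = (75.5×10³ × 1.65⁴)/(8 × 9.0³ × 4.1667)
    = 559606 / 24300 = 23.03 → 23 coils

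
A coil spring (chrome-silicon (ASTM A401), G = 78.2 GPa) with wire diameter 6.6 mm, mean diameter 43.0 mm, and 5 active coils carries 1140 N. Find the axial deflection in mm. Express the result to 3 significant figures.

k = Gd⁴/(8D³N_a) = (78.2×10³)(6.6⁴)/(8·43.0³·5) = 46.657 N/mm
δ = F/k = 1140 / 46.657 = 24.434 mm

24.4 mm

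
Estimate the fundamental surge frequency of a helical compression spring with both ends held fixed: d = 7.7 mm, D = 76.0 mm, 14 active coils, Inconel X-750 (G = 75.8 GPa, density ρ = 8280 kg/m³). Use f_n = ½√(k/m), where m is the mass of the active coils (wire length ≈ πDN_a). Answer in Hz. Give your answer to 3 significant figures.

32.4 Hz

k = Gd⁴/(8D³N_a) = (75.8×10³)(7.7⁴)/(8·76.0³·14) = 5.4197 N/mm = 5419.7 N/m
Wire length L = πDN_a = π·76.0·14 = 3342.7 mm
m = ρ·(πd²/4)·L = 8280 × 46.566×10⁻⁶ m² × 3.3427 m = 1.2888 kg
f_n = ½√(k/m) = 0.5·√(5419.7/1.2888) = 0.5·√(4205.1) = 32.424 Hz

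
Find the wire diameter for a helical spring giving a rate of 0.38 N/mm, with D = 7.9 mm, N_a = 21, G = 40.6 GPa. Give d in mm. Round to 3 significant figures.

0.938 mm

d = (8D³N_a·k / G)^(1/4) = (8·7.9³·21·0.38 / (40.6×10³))^0.25
  = (0.77526)^0.25 = 0.9383 mm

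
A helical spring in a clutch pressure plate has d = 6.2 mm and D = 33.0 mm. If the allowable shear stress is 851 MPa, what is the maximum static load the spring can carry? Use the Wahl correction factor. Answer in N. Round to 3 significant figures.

C = D/d = 33.0/6.2 = 5.3226
K_W = (4C−1)/(4C−4) + 0.615/C = 20.290/17.290 + 0.1155 = 1.2891
τ_max = K·8FD/(πd³) → F_max = τ_allow·πd³/(8DK)
F_max = 851·π·6.2³/(8·33.0·1.2891) = 6.3717e+05/340.31 = 1872.3 N

1870 N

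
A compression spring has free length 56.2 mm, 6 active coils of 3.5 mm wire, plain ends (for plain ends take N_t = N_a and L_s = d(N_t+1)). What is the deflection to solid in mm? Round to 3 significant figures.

31.7 mm

N_t = 6; L_s = 3.5·7 = 24.5 mm
δ_solid = L₀ − L_s = 56.2 − 24.5 = 31.7 mm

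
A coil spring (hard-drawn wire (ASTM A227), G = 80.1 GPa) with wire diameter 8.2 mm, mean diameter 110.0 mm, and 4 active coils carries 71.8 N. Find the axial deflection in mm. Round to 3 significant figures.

k = Gd⁴/(8D³N_a) = (80.1×10³)(8.2⁴)/(8·110.0³·4) = 8.5028 N/mm
δ = F/k = 71.8 / 8.5028 = 8.4443 mm

8.44 mm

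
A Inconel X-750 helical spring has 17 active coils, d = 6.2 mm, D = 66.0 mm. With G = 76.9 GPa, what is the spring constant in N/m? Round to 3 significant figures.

k = Gd⁴/(8D³N_a) = (76.9×10³ × 6.2⁴) / (8 × 66.0³ × 17)
  = 1.1363e+08 / 3.90995e+07 = 2.9062 N/mm = 2906.2 N/m

2910 N/m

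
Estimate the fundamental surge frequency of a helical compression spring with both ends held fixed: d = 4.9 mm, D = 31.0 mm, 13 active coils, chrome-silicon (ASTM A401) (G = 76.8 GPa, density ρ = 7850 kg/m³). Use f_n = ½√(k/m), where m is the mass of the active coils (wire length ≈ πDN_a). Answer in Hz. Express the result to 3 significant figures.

k = Gd⁴/(8D³N_a) = (76.8×10³)(4.9⁴)/(8·31.0³·13) = 14.29 N/mm = 14290 N/m
Wire length L = πDN_a = π·31.0·13 = 1266.1 mm
m = ρ·(πd²/4)·L = 7850 × 18.857×10⁻⁶ m² × 1.2661 m = 0.18742 kg
f_n = ½√(k/m) = 0.5·√(14290/0.18742) = 0.5·√(76247) = 138.06 Hz

138 Hz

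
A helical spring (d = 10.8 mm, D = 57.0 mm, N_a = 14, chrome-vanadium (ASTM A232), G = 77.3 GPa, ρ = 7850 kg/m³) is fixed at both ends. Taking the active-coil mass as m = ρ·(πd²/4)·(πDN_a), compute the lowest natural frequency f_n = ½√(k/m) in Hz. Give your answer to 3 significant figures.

83.9 Hz

k = Gd⁴/(8D³N_a) = (77.3×10³)(10.8⁴)/(8·57.0³·14) = 50.703 N/mm = 50703 N/m
Wire length L = πDN_a = π·57.0·14 = 2507 mm
m = ρ·(πd²/4)·L = 7850 × 91.609×10⁻⁶ m² × 2.507 m = 1.8029 kg
f_n = ½√(k/m) = 0.5·√(50703/1.8029) = 0.5·√(28124) = 83.851 Hz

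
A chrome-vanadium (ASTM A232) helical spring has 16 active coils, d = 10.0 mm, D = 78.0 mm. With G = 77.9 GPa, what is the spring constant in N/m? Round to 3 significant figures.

k = Gd⁴/(8D³N_a) = (77.9×10³ × 10.0⁴) / (8 × 78.0³ × 16)
  = 7.79e+08 / 6.07427e+07 = 12.825 N/mm = 12825 N/m

12800 N/m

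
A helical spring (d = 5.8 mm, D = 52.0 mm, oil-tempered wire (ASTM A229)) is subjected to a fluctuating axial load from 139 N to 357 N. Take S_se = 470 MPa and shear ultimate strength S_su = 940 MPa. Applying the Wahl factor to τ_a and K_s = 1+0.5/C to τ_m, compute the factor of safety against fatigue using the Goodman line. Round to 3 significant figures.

2.69

C = D/d = 52.0/5.8 = 8.9655; K_W = (4C−1)/(4C−4)+0.615/C = 1.1628; K_s = 1+0.5/C = 1.0558
F_a = (F_max−F_min)/2 = 109 N; F_m = (F_max+F_min)/2 = 248 N
τ_a = K_W·8F_aD/(πd³) = 1.1628 × 73.975 = 86.015 MPa
τ_m = K_s·8F_mD/(πd³) = 1.0558 × 168.31 = 177.7 MPa
Goodman: 1/n_f = τ_a/S_se + τ_m/S_su = 86.015/470 + 177.7/940 = 0.18301 + 0.18904 = 0.37205
n_f = 1/0.37205 = 2.688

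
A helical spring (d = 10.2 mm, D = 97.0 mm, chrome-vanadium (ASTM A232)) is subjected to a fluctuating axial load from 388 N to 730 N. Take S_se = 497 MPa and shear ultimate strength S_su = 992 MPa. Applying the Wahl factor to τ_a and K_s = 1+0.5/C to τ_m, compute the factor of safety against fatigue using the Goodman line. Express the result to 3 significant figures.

C = D/d = 97.0/10.2 = 9.5098; K_W = (4C−1)/(4C−4)+0.615/C = 1.1528; K_s = 1+0.5/C = 1.0526
F_a = (F_max−F_min)/2 = 171 N; F_m = (F_max+F_min)/2 = 559 N
τ_a = K_W·8F_aD/(πd³) = 1.1528 × 39.802 = 45.884 MPa
τ_m = K_s·8F_mD/(πd³) = 1.0526 × 130.11 = 136.95 MPa
Goodman: 1/n_f = τ_a/S_se + τ_m/S_su = 45.884/497 + 136.95/992 = 0.09232 + 0.13806 = 0.23038
n_f = 1/0.23038 = 4.341

4.34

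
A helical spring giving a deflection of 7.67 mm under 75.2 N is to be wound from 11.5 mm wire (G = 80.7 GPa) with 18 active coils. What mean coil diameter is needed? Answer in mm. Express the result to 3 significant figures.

100 mm

Required rate k = F/δ = 75.2/7.67 = 9.8044 N/mm
D = (Gd⁴/(8N_a·k))^(1/3) = (80.7×10³·11.5⁴/(8·18·9.8044))^(1/3)
  = (999724)^(1/3) = 99.9908 mm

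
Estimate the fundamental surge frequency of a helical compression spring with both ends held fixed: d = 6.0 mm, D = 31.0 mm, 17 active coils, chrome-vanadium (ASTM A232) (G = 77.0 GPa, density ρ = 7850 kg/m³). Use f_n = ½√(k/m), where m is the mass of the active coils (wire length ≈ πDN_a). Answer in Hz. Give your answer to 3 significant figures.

129 Hz

k = Gd⁴/(8D³N_a) = (77.0×10³)(6.0⁴)/(8·31.0³·17) = 24.63 N/mm = 24630 N/m
Wire length L = πDN_a = π·31.0·17 = 1655.6 mm
m = ρ·(πd²/4)·L = 7850 × 28.274×10⁻⁶ m² × 1.6556 m = 0.36747 kg
f_n = ½√(k/m) = 0.5·√(24630/0.36747) = 0.5·√(67027) = 129.45 Hz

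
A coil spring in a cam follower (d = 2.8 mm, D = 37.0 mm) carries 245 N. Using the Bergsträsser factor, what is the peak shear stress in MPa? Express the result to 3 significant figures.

Spring index C = D/d = 37.0/2.8 = 13.2143
K_B = (4C+2)/(4C−3) = 54.857/49.857 = 1.1003
τ₀ = 8FD/(πd³) = 8·245·37.0/(π·2.8³) = 72520/68.964 = 1051.6 MPa
τ_max = K·τ₀ = 1.1003 × 1051.6 = 1157 MPa

1160 MPa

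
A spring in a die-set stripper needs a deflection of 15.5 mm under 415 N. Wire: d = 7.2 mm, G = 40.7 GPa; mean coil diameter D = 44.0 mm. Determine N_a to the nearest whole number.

6

Required rate k = F/δ = 415/15.5 = 26.774 N/mm
N_a = Gd⁴/(8D³k) = (40.7×10³ × 7.2⁴)/(8 × 44.0³ × 26.774)
    = 1.09377e+08 / 1.82459e+07 = 5.995 → 6 coils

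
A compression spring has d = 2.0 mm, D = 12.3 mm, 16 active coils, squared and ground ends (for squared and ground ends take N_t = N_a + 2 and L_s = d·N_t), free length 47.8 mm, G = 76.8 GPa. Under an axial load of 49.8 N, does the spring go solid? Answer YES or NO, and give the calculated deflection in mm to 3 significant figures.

k = Gd⁴/(8D³N_a) = (76.8×10³)(2.0⁴)/(8·12.3³·16) = 5.1589 N/mm
N_t = 18; L_s = 2.0·18 = 36 mm; δ_solid = L₀ − L_s = 47.8 − 36 = 11.8 mm
δ = F/k = 49.8/5.1589 = 9.6532 mm
δ < δ_solid → spring does not go solid

NO, δ = 9.65 mm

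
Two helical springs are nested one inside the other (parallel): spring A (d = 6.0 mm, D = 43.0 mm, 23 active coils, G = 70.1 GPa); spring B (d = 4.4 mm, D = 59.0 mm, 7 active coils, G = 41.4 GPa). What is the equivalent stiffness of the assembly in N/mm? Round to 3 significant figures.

k_A = Gd⁴/(8D³N_a) = (70.1×10³)(6.0⁴)/(8·43.0³·23) = 6.2101 N/mm
k_B = Gd⁴/(8D³N_a) = (41.4×10³)(4.4⁴)/(8·59.0³·7) = 1.3492 N/mm
Parallel: k_eq = 6.2101 + 1.3492 = 7.5593 N/mm

7.56 N/mm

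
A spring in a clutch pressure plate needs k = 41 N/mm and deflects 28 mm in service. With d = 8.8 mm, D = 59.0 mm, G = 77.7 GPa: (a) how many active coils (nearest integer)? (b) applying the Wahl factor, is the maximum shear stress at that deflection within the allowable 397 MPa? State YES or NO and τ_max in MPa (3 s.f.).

(a) 7 coils; (b) YES, τ_max = 306 MPa

N_a = Gd⁴/(8D³k) = (77.7×10³)(8.8⁴)/(8·59.0³·41) = 6.917 → N_a = 7
Actual rate k = Gd⁴/(8D³·7) = 40.514 N/mm
Working load F = kδ = 40.514·28 = 1134.4 N
C = 59.0/8.8 = 6.7045; K_W = (4C−1)/(4C−4)+0.615/C = 1.2232
τ_max = K_W·8FD/(πd³) = 1.2232·250.1 = 305.92 MPa
τ_max ≤ 397 MPa → acceptable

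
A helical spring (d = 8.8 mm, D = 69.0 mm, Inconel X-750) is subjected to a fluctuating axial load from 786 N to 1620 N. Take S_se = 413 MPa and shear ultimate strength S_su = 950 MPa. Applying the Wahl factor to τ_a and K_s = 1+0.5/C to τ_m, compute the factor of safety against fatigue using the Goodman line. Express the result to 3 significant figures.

1.52

C = D/d = 69.0/8.8 = 7.8409; K_W = (4C−1)/(4C−4)+0.615/C = 1.1881; K_s = 1+0.5/C = 1.0638
F_a = (F_max−F_min)/2 = 417 N; F_m = (F_max+F_min)/2 = 1203 N
τ_a = K_W·8F_aD/(πd³) = 1.1881 × 107.52 = 127.74 MPa
τ_m = K_s·8F_mD/(πd³) = 1.0638 × 310.18 = 329.95 MPa
Goodman: 1/n_f = τ_a/S_se + τ_m/S_su = 127.74/413 + 329.95/950 = 0.30929 + 0.34732 = 0.65661
n_f = 1/0.65661 = 1.523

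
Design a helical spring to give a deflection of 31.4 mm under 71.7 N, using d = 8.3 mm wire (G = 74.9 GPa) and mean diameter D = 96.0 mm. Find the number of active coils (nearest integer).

Required rate k = F/δ = 71.7/31.4 = 2.2834 N/mm
N_a = Gd⁴/(8D³k) = (74.9×10³ × 8.3⁴)/(8 × 96.0³ × 2.2834)
    = 3.55463e+08 / 1.61619e+07 = 21.99 → 22 coils

22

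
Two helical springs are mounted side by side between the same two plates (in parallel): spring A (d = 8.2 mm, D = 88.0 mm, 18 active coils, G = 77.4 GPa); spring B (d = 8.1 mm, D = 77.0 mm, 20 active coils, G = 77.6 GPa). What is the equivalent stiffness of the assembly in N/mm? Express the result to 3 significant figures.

8.14 N/mm

k_A = Gd⁴/(8D³N_a) = (77.4×10³)(8.2⁴)/(8·88.0³·18) = 3.566 N/mm
k_B = Gd⁴/(8D³N_a) = (77.6×10³)(8.1⁴)/(8·77.0³·20) = 4.5731 N/mm
Parallel: k_eq = 3.566 + 4.5731 = 8.1391 N/mm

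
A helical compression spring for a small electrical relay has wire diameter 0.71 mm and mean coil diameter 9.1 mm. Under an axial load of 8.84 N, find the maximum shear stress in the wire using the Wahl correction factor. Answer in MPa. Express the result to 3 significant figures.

Spring index C = D/d = 9.1/0.71 = 12.8169
K_W = (4C−1)/(4C−4) + 0.615/C = 50.268/47.268 + 0.0480 = 1.1115
τ₀ = 8FD/(πd³) = 8·8.84·9.1/(π·0.71³) = 643.552/1.1244 = 572.35 MPa
τ_max = K·τ₀ = 1.1115 × 572.35 = 636.14 MPa

636 MPa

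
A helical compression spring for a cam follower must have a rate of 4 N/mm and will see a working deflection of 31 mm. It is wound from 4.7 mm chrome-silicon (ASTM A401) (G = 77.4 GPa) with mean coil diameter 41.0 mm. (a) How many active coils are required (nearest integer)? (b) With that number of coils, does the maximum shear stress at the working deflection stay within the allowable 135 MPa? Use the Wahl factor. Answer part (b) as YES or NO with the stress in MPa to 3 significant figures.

(a) 17 coils; (b) NO, τ_max = 147 MPa

N_a = Gd⁴/(8D³k) = (77.4×10³)(4.7⁴)/(8·41.0³·4) = 17.13 → N_a = 17
Actual rate k = Gd⁴/(8D³·17) = 4.0294 N/mm
Working load F = kδ = 4.0294·31 = 124.91 N
C = 41.0/4.7 = 8.7234; K_W = (4C−1)/(4C−4)+0.615/C = 1.1676
τ_max = K_W·8FD/(πd³) = 1.1676·125.61 = 146.67 MPa
τ_max > 135 MPa → exceeds allowable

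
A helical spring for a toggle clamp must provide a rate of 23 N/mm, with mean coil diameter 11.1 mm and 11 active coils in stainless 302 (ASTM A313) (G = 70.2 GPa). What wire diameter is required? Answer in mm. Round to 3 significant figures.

d = (8D³N_a·k / G)^(1/4) = (8·11.1³·11·23 / (70.2×10³))^0.25
  = (39.431)^0.25 = 2.5059 mm

2.51 mm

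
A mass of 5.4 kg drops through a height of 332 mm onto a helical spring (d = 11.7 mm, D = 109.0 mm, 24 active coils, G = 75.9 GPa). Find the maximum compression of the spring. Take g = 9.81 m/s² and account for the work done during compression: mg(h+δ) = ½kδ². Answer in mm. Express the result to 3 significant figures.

88.2 mm

k = Gd⁴/(8D³N_a) = (75.9×10³)(11.7⁴)/(8·109.0³·24) = 5.7201 N/mm
W = mg = 5.4 × 9.81 = 52.974 N
½kδ² − Wδ − Wh = 0 → δ = (W + √(W² + 2kWh))/k
δ = (52.974 + √(2806.2 + 201203))/5.7201 = (52.974 + 451.67)/5.7201 = 88.224 mm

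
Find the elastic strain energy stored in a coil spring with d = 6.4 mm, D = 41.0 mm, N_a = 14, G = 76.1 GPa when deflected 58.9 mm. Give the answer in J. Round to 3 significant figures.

28.7 J

k = Gd⁴/(8D³N_a) = (76.1×10³)(6.4⁴)/(8·41.0³·14) = 16.54 N/mm
U = ½kδ² = 0.5 × 16.54 × 58.9² = 28690 N·mm = 28.69 J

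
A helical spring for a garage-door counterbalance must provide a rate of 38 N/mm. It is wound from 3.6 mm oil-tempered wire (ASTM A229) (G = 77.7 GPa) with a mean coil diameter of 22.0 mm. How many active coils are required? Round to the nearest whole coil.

N_a = Gd⁴/(8D³k) = (77.7×10³ × 3.6⁴)/(8 × 22.0³ × 38)
    = 1.30506e+07 / 3.23699e+06 = 4.032 → 4 coils

4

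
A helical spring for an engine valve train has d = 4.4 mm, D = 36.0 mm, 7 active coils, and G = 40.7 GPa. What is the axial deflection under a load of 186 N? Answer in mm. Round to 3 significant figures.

31.9 mm

k = Gd⁴/(8D³N_a) = (40.7×10³)(4.4⁴)/(8·36.0³·7) = 5.8386 N/mm
δ = F/k = 186 / 5.8386 = 31.857 mm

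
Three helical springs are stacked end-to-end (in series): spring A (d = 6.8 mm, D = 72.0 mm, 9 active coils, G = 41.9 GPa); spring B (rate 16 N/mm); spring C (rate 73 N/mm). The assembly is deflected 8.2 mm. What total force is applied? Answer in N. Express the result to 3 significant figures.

k_A = Gd⁴/(8D³N_a) = (41.9×10³)(6.8⁴)/(8·72.0³·9) = 3.3336 N/mm
Series: 1/k_eq = 1/3.3336 + 1/16 + 1/73 = 0.37617; k_eq = 2.6584 N/mm
F = k_eq·δ = 2.6584·8.2 = 21.799 N

21.8 N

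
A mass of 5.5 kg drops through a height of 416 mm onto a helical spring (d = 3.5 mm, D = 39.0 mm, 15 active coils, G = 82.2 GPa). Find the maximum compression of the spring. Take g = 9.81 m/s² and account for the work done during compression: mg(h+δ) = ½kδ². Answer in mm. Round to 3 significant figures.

k = Gd⁴/(8D³N_a) = (82.2×10³)(3.5⁴)/(8·39.0³·15) = 1.7329 N/mm
W = mg = 5.5 × 9.81 = 53.955 N
½kδ² − Wδ − Wh = 0 → δ = (W + √(W² + 2kWh))/k
δ = (53.955 + √(2911.1 + 77790))/1.7329 = (53.955 + 284.08)/1.7329 = 195.07 mm

195 mm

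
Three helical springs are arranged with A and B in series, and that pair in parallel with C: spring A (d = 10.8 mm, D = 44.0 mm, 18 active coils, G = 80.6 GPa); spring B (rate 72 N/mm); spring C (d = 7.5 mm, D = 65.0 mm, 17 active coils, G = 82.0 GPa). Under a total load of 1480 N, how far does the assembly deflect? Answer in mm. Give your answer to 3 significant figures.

k_A = Gd⁴/(8D³N_a) = (80.6×10³)(10.8⁴)/(8·44.0³·18) = 89.394 N/mm
k_C = Gd⁴/(8D³N_a) = (82.0×10³)(7.5⁴)/(8·65.0³·17) = 6.9467 N/mm
Springs A,B series: k_AB = 1/(1/89.394+1/72) = 39.88 N/mm; parallel with C: k_eq = 39.88+6.9467 = 46.827 N/mm
δ = F/k_eq = 1480/46.827 = 31.606 mm

31.6 mm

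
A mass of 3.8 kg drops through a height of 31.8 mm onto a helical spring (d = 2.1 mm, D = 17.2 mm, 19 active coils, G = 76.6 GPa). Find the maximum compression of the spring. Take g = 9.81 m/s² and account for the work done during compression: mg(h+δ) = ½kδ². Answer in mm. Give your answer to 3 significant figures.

59.4 mm

k = Gd⁴/(8D³N_a) = (76.6×10³)(2.1⁴)/(8·17.2³·19) = 1.9261 N/mm
W = mg = 3.8 × 9.81 = 37.278 N
½kδ² − Wδ − Wh = 0 → δ = (W + √(W² + 2kWh))/k
δ = (37.278 + √(1389.6 + 4566.53))/1.9261 = (37.278 + 77.176)/1.9261 = 59.423 mm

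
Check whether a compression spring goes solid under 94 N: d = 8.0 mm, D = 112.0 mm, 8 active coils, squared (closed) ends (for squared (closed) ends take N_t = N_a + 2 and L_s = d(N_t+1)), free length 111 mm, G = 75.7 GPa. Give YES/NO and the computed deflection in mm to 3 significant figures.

k = Gd⁴/(8D³N_a) = (75.7×10³)(8.0⁴)/(8·112.0³·8) = 3.4484 N/mm
N_t = 10; L_s = 8.0·11 = 88 mm; δ_solid = L₀ − L_s = 111 − 88 = 23 mm
δ = F/k = 94/3.4484 = 27.259 mm
δ ≥ δ_solid → spring goes solid

YES, δ = 27.3 mm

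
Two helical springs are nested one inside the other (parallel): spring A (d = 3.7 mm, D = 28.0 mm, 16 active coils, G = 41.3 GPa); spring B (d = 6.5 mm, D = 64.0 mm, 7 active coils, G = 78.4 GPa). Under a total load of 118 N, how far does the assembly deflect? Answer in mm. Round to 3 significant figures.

k_A = Gd⁴/(8D³N_a) = (41.3×10³)(3.7⁴)/(8·28.0³·16) = 2.7547 N/mm
k_B = Gd⁴/(8D³N_a) = (78.4×10³)(6.5⁴)/(8·64.0³·7) = 9.5333 N/mm
Parallel: k_eq = 2.7547 + 9.5333 = 12.288 N/mm
δ = F/k_eq = 118/12.288 = 9.6029 mm

9.60 mm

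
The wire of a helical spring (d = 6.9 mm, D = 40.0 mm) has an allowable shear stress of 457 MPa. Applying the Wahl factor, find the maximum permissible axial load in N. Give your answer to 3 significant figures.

1170 N

C = D/d = 40.0/6.9 = 5.7971
K_W = (4C−1)/(4C−4) + 0.615/C = 22.188/19.188 + 0.1061 = 1.2624
τ_max = K·8FD/(πd³) → F_max = τ_allow·πd³/(8DK)
F_max = 457·π·6.9³/(8·40.0·1.2624) = 4.7164e+05/403.98 = 1167.5 N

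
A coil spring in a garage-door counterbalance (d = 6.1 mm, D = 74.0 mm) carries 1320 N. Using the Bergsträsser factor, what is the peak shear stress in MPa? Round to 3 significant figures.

1220 MPa

Spring index C = D/d = 74.0/6.1 = 12.1311
K_B = (4C+2)/(4C−3) = 50.525/45.525 = 1.1098
τ₀ = 8FD/(πd³) = 8·1320·74.0/(π·6.1³) = 781440/713.08 = 1095.9 MPa
τ_max = K·τ₀ = 1.1098 × 1095.9 = 1216.2 MPa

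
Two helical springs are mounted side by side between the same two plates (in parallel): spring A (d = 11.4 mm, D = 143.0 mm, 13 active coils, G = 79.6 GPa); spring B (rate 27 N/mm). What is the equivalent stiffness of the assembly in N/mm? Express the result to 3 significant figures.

31.4 N/mm

k_A = Gd⁴/(8D³N_a) = (79.6×10³)(11.4⁴)/(8·143.0³·13) = 4.4207 N/mm
Parallel: k_eq = 4.4207 + 27 = 31.421 N/mm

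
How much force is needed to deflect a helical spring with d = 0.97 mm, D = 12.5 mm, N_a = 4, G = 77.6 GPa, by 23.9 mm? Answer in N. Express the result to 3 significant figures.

26.3 N

k = Gd⁴/(8D³N_a) = (77.6×10³)(0.97⁴)/(8·12.5³·4) = 1.0992 N/mm
F = k·δ = 1.0992 × 23.9 = 26.27 N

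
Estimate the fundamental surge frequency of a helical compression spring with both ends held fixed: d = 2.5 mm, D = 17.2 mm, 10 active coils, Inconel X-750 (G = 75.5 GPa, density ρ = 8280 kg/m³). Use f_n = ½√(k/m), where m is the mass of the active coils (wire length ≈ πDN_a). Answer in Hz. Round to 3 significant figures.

287 Hz

k = Gd⁴/(8D³N_a) = (75.5×10³)(2.5⁴)/(8·17.2³·10) = 7.2449 N/mm = 7244.9 N/m
Wire length L = πDN_a = π·17.2·10 = 540.35 mm
m = ρ·(πd²/4)·L = 8280 × 4.9087×10⁻⁶ m² × 0.54035 m = 0.021962 kg
f_n = ½√(k/m) = 0.5·√(7244.9/0.021962) = 0.5·√(3.2988e+05) = 287.17 Hz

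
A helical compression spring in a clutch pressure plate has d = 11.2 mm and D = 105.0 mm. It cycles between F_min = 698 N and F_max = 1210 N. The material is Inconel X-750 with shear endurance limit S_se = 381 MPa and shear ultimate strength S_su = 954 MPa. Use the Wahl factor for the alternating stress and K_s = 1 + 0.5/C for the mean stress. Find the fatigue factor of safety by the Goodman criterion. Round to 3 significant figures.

2.87

C = D/d = 105.0/11.2 = 9.3750; K_W = (4C−1)/(4C−4)+0.615/C = 1.1552; K_s = 1+0.5/C = 1.0533
F_a = (F_max−F_min)/2 = 256 N; F_m = (F_max+F_min)/2 = 954 N
τ_a = K_W·8F_aD/(πd³) = 1.1552 × 48.721 = 56.28 MPa
τ_m = K_s·8F_mD/(πd³) = 1.0533 × 181.56 = 191.24 MPa
Goodman: 1/n_f = τ_a/S_se + τ_m/S_su = 56.28/381 + 191.24/954 = 0.14772 + 0.20047 = 0.34818
n_f = 1/0.34818 = 2.872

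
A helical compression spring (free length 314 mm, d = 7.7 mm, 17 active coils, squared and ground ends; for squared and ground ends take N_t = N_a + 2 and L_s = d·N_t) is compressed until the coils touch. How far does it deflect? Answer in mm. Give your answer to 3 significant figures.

N_t = 19; L_s = 7.7·19 = 146.3 mm
δ_solid = L₀ − L_s = 314 − 146.3 = 167.7 mm

168 mm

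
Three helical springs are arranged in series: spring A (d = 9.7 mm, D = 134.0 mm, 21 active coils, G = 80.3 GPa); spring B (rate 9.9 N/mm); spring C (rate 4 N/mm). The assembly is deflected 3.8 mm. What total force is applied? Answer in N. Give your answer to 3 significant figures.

4.13 N

k_A = Gd⁴/(8D³N_a) = (80.3×10³)(9.7⁴)/(8·134.0³·21) = 1.7586 N/mm
Series: 1/k_eq = 1/1.7586 + 1/9.9 + 1/4 = 0.91963; k_eq = 1.0874 N/mm
F = k_eq·δ = 1.0874·3.8 = 4.1321 N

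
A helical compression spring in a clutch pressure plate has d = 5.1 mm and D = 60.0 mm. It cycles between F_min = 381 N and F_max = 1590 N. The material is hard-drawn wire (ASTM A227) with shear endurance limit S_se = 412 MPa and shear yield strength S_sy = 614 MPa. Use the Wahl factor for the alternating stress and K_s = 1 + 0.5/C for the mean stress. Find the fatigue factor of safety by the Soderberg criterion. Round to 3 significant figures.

0.262

C = D/d = 60.0/5.1 = 11.7647; K_W = (4C−1)/(4C−4)+0.615/C = 1.1219; K_s = 1+0.5/C = 1.0425
F_a = (F_max−F_min)/2 = 604.5 N; F_m = (F_max+F_min)/2 = 985.5 N
τ_a = K_W·8F_aD/(πd³) = 1.1219 × 696.27 = 781.18 MPa
τ_m = K_s·8F_mD/(πd³) = 1.0425 × 1135.1 = 1183.4 MPa
Soderberg: 1/n_f = τ_a/S_se + τ_m/S_sy = 781.18/412 + 1183.4/614 = 1.89606 + 1.92728 = 3.8233
n_f = 1/3.8233 = 0.2616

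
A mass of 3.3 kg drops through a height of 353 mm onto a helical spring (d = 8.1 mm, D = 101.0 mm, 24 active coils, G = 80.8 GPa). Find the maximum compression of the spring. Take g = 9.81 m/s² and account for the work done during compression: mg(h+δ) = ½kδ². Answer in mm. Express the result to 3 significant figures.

134 mm

k = Gd⁴/(8D³N_a) = (80.8×10³)(8.1⁴)/(8·101.0³·24) = 1.7583 N/mm
W = mg = 3.3 × 9.81 = 32.373 N
½kδ² − Wδ − Wh = 0 → δ = (W + √(W² + 2kWh))/k
δ = (32.373 + √(1048 + 40185.9))/1.7583 = (32.373 + 203.06)/1.7583 = 133.9 mm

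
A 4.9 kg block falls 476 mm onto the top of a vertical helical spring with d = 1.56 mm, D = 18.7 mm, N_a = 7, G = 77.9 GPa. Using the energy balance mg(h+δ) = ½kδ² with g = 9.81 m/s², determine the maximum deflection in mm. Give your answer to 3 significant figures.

k = Gd⁴/(8D³N_a) = (77.9×10³)(1.56⁴)/(8·18.7³·7) = 1.2599 N/mm
W = mg = 4.9 × 9.81 = 48.069 N
½kδ² − Wδ − Wh = 0 → δ = (W + √(W² + 2kWh))/k
δ = (48.069 + √(2310.6 + 57653.4))/1.2599 = (48.069 + 244.88)/1.2599 = 232.52 mm

233 mm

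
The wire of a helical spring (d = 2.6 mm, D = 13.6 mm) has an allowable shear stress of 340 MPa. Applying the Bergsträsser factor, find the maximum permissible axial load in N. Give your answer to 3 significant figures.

135 N

C = D/d = 13.6/2.6 = 5.2308
K_B = (4C+2)/(4C−3) = 22.923/17.923 = 1.2790
τ_max = K·8FD/(πd³) → F_max = τ_allow·πd³/(8DK)
F_max = 340·π·2.6³/(8·13.6·1.2790) = 18774/139.15 = 134.91 N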